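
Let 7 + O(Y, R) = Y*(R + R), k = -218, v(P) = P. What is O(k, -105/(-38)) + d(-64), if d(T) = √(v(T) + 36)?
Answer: -23023/19 + 2*I*√7 ≈ -1211.7 + 5.2915*I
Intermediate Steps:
d(T) = √(36 + T) (d(T) = √(T + 36) = √(36 + T))
O(Y, R) = -7 + 2*R*Y (O(Y, R) = -7 + Y*(R + R) = -7 + Y*(2*R) = -7 + 2*R*Y)
O(k, -105/(-38)) + d(-64) = (-7 + 2*(-105/(-38))*(-218)) + √(36 - 64) = (-7 + 2*(-105*(-1/38))*(-218)) + √(-28) = (-7 + 2*(105/38)*(-218)) + 2*I*√7 = (-7 - 22890/19) + 2*I*√7 = -23023/19 + 2*I*√7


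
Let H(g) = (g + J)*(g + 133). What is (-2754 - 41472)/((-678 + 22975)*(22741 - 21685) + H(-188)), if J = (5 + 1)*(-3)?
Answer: -1701/906037 ≈ -0.0018774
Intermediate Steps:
J = -18 (J = 6*(-3) = -18)
H(g) = (-18 + g)*(133 + g) (H(g) = (g - 18)*(g + 133) = (-18 + g)*(133 + g))
(-2754 - 41472)/((-678 + 22975)*(22741 - 21685) + H(-188)) = (-2754 - 41472)/((-678 + 22975)*(22741 - 21685) + (-2394 + (-188)² + 115*(-188))) = -44226/(22297*1056 + (-2394 + 35344 - 21620)) = -44226/(23545632 + 11330) = -44226/23556962 = -44226*1/23556962 = -1701/906037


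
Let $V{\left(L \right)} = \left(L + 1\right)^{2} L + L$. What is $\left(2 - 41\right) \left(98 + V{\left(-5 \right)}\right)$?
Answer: $-507$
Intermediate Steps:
$V{\left(L \right)} = L + L \left(1 + L\right)^{2}$ ($V{\left(L \right)} = \left(1 + L\right)^{2} L + L = L \left(1 + L\right)^{2} + L = L + L \left(1 + L\right)^{2}$)
$\left(2 - 41\right) \left(98 + V{\left(-5 \right)}\right) = \left(2 - 41\right) \left(98 - 5 \left(1 + \left(1 - 5\right)^{2}\right)\right) = - 39 \left(98 - 5 \left(1 + \left(-4\right)^{2}\right)\right) = - 39 \left(98 - 5 \left(1 + 16\right)\right) = - 39 \left(98 - 85\right) = \left(-39\right) 13 = -507$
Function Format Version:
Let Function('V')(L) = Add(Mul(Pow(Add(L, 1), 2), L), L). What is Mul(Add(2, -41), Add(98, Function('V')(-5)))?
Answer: -507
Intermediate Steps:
Function('V')(L) = Add(L, Mul(L, Pow(Add(1, L), 2))) (Function('V')(L) = Add(Mul(Pow(Add(1, L), 2), L), L) = Add(Mul(L, Pow(Add(1, L), 2)), L) = Add(L, Mul(L, Pow(Add(1, L), 2))))
Mul(Add(2, -41), Add(98, Function('V')(-5))) = Mul(Add(2, -41), Add(98, Mul(-5, Add(1, Pow(Add(1, -5), 2))))) = Mul(-39, Add(98, Mul(-5, Add(1, Pow(-4, 2))))) = Mul(-39, Add(98, Mul(-5, Add(1, 16)))) = Mul(-39, Add(98, Mul(-5, 17))) = Mul(-39, Add(98, -85)) = Mul(-39, 13) = -507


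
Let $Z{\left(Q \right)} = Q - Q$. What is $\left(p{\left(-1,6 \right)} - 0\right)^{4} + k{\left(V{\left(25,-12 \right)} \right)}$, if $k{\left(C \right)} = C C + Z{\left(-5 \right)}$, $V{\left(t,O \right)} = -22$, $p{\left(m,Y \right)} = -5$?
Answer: $1109$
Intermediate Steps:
$Z{\left(Q \right)} = 0$
$k{\left(C \right)} = C^{2}$ ($k{\left(C \right)} = C C + 0 = C^{2} + 0 = C^{2}$)
$\left(p{\left(-1,6 \right)} - 0\right)^{4} + k{\left(V{\left(25,-12 \right)} \right)} = \left(-5 - 0\right)^{4} + \left(-22\right)^{2} = \left(-5 + 0\right)^{4} + 484 = \left(-5\right)^{4} + 484 = 625 + 484 = 1109$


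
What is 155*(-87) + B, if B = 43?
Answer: -13442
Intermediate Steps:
155*(-87) + B = 155*(-87) + 43 = -13485 + 43 = -13442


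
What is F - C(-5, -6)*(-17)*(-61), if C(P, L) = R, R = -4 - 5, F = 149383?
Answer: 158716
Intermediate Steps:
R = -9
C(P, L) = -9
F - C(-5, -6)*(-17)*(-61) = 149383 - (-9*(-17))*(-61) = 149383 - 153*(-61) = 149383 - 1*(-9333) = 149383 + 9333 = 158716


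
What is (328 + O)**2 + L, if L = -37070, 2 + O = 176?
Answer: 214934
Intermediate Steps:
O = 174 (O = -2 + 176 = 174)
(328 + O)**2 + L = (328 + 174)**2 - 37070 = 502**2 - 37070 = 252004 - 37070 = 214934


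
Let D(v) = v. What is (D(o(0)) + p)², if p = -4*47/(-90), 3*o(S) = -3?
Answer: 2401/2025 ≈ 1.1857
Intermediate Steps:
o(S) = -1 (o(S) = (⅓)*(-3) = -1)
p = 94/45 (p = -188*(-1/90) = 94/45 ≈ 2.0889)
(D(o(0)) + p)² = (-1 + 94/45)² = (49/45)² = 2401/2025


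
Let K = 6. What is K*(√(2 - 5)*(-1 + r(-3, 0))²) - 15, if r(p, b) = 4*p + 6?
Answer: -15 + 294*I*√3 ≈ -15.0 + 509.22*I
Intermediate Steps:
r(p, b) = 6 + 4*p
K*(√(2 - 5)*(-1 + r(-3, 0))²) - 15 = 6*(√(2 - 5)*(-1 + (6 + 4*(-3)))²) - 15 = 6*(√(-3)*(-1 + (6 - 12))²) - 15 = 6*((I*√3)*(-1 - 6)²) - 15 = 6*((I*√3)*(-7)²) - 15 = 6*((I*√3)*49) - 15 = 6*(49*I*√3) - 15 = 294*I*√3 - 15 = -15 + 294*I*√3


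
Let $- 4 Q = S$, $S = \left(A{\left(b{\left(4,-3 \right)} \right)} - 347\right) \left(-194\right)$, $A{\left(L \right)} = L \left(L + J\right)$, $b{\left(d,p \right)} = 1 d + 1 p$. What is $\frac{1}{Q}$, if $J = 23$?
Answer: $- \frac{2}{31331} \approx -6.3834 \cdot 10^{-5}$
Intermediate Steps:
$b{\left(d,p \right)} = d + p$
$A{\left(L \right)} = L \left(23 + L\right)$ ($A{\left(L \right)} = L \left(L + 23\right) = L \left(23 + L\right)$)
$S = 62662$ ($S = \left(\left(4 - 3\right) \left(23 + \left(4 - 3\right)\right) - 347\right) \left(-194\right) = \left(1 \left(23 + 1\right) - 347\right) \left(-194\right) = \left(1 \cdot 24 - 347\right) \left(-194\right) = \left(24 - 347\right) \left(-194\right) = \left(-323\right) \left(-194\right) = 62662$)
$Q = - \frac{31331}{2}$ ($Q = \left(- \frac{1}{4}\right) 62662 = - \frac{31331}{2} \approx -15666.0$)
$\frac{1}{Q} = \frac{1}{- \frac{31331}{2}} = - \frac{2}{31331}$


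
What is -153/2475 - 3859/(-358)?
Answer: 1055139/98450 ≈ 10.718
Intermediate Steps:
-153/2475 - 3859/(-358) = -153*1/2475 - 3859*(-1/358) = -17/275 + 3859/358 = 1055139/98450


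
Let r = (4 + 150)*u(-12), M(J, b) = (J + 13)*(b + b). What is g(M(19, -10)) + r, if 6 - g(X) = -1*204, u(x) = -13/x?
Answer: 2261/6 ≈ 376.83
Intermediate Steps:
M(J, b) = 2*b*(13 + J) (M(J, b) = (13 + J)*(2*b) = 2*b*(13 + J))
g(X) = 210 (g(X) = 6 - (-1)*204 = 6 - 1*(-204) = 6 + 204 = 210)
r = 1001/6 (r = (4 + 150)*(-13/(-12)) = 154*(-13*(-1/12)) = 154*(13/12) = 1001/6 ≈ 166.83)
g(M(19, -10)) + r = 210 + 1001/6 = 2261/6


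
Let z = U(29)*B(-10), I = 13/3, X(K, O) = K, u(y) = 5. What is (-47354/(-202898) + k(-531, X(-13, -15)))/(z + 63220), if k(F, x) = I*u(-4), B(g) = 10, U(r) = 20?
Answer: 1666304/4825421685 ≈ 0.00034532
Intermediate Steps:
I = 13/3 (I = 13*(1/3) = 13/3 ≈ 4.3333)
k(F, x) = 65/3 (k(F, x) = (13/3)*5 = 65/3)
z = 200 (z = 20*10 = 200)
(-47354/(-202898) + k(-531, X(-13, -15)))/(z + 63220) = (-47354/(-202898) + 65/3)/(200 + 63220) = (-47354*(-1/202898) + 65/3)/63420 = (23677/101449 + 65/3)*(1/63420) = (6665216/304347)*(1/63420) = 1666304/4825421685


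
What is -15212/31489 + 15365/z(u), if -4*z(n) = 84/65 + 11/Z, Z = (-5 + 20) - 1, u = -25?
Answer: -1761164451292/59545699 ≈ -29577.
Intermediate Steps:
Z = 14 (Z = 15 - 1 = 14)
z(n) = -1891/3640 (z(n) = -(84/65 + 11/14)/4 = -¼*1891/910 = -1891/3640)
-15212/31489 + 15365/z(u) = -15212/31489 + 15365/(-1891/3640) = -15212*1/31489 + 15365*(-3640/1891) = -15212/31489 - 55928600/1891 = -1761164451292/59545699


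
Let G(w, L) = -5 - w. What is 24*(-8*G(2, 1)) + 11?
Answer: 1355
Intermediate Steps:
24*(-8*G(2, 1)) + 11 = 24*(-8*(-5 - 1*2)) + 11 = 24*(-8*(-5 - 2)) + 11 = 24*(-8*(-7)) + 11 = 24*56 + 11 = 1344 + 11 = 1355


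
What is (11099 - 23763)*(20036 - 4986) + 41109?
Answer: -190552091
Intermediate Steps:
(11099 - 23763)*(20036 - 4986) + 41109 = -12664*15050 + 41109 = -190593200 + 41109 = -190552091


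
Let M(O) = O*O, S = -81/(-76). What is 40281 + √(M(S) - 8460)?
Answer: 40281 + 3*I*√5428711/76 ≈ 40281.0 + 91.972*I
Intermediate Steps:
S = 81/76 (S = -81*(-1/76) = 81/76 ≈ 1.0658)
M(O) = O²
40281 + √(M(S) - 8460) = 40281 + √((81/76)² - 8460) = 40281 + √(6561/5776 - 8460) = 40281 + √(-48858399/5776) = 40281 + 3*I*√5428711/76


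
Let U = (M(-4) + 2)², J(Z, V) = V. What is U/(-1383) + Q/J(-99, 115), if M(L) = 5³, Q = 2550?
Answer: 334363/31809 ≈ 10.512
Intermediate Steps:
M(L) = 125
U = 16129 (U = (125 + 2)² = 127² = 16129)
U/(-1383) + Q/J(-99, 115) = 16129/(-1383) + 2550/115 = 16129*(-1/1383) + 2550*(1/115) = -16129/1383 + 510/23 = 334363/31809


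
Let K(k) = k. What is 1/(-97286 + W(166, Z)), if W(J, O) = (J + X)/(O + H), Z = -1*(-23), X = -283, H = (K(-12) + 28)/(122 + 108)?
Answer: -2653/258113213 ≈ -1.0278e-5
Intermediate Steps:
H = 8/115 (H = (-12 + 28)/(122 + 108) = 16/230 = 16*(1/230) = 8/115 ≈ 0.069565)
Z = 23
W(J, O) = (-283 + J)/(8/115 + O) (W(J, O) = (J - 283)/(O + 8/115) = (-283 + J)/(8/115 + O))
1/(-97286 + W(166, Z)) = 1/(-97286 + 115*(-283 + 166)/(8 + 115*23)) = 1/(-97286 + 115*(-117)/(8 + 2645)) = 1/(-97286 + 115*(-117)/2653) = 1/(-97286 + 115*(1/2653)*(-117)) = 1/(-97286 - 13455/2653) = 1/(-258113213/2653) = -2653/258113213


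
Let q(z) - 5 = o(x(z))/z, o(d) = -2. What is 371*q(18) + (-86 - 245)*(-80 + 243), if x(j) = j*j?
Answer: -469253/9 ≈ -52139.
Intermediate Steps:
x(j) = j²
q(z) = 5 - 2/z
371*q(18) + (-86 - 245)*(-80 + 243) = 371*(5 - 2/18) + (-86 - 245)*(-80 + 243) = 371*(5 - 2*1/18) - 331*163 = 371*(5 - ⅑) - 53953 = 371*(44/9) - 53953 = 16324/9 - 53953 = -469253/9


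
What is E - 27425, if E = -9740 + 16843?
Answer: -20322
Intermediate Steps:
E = 7103
E - 27425 = 7103 - 27425 = -20322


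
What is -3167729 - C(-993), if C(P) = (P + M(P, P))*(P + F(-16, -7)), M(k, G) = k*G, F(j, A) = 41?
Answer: 934605583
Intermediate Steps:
M(k, G) = G*k
C(P) = (41 + P)*(P + P²) (C(P) = (P + P*P)*(P + 41) = (P + P²)*(41 + P) = (41 + P)*(P + P²))
-3167729 - C(-993) = -3167729 - (-993)*(41 + (-993)² + 42*(-993)) = -3167729 - (-993)*(41 + 986049 - 41706) = -3167729 - (-993)*944384 = -3167729 - 1*(-937773312) = -3167729 + 937773312 = 934605583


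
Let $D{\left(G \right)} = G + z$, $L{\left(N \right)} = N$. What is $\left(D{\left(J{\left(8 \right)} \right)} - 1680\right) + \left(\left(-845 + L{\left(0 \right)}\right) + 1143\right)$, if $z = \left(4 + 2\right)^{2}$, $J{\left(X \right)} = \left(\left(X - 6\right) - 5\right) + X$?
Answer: $-1341$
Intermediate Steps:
$J{\left(X \right)} = -11 + 2 X$ ($J{\left(X \right)} = \left(\left(X - 6\right) - 5\right) + X = \left(\left(-6 + X\right) - 5\right) + X = \left(-11 + X\right) + X = -11 + 2 X$)
$z = 36$ ($z = 6^{2} = 36$)
$D{\left(G \right)} = 36 + G$ ($D{\left(G \right)} = G + 36 = 36 + G$)
$\left(D{\left(J{\left(8 \right)} \right)} - 1680\right) + \left(\left(-845 + L{\left(0 \right)}\right) + 1143\right) = \left(\left(36 + \left(-11 + 2 \cdot 8\right)\right) - 1680\right) + \left(\left(-845 + 0\right) + 1143\right) = \left(\left(36 + \left(-11 + 16\right)\right) - 1680\right) + \left(-845 + 1143\right) = \left(\left(36 + 5\right) - 1680\right) + 298 = \left(41 - 1680\right) + 298 = -1639 + 298 = -1341$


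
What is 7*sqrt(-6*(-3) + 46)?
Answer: 56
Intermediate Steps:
7*sqrt(-6*(-3) + 46) = 7*sqrt(18 + 46) = 7*sqrt(64) = 7*8 = 56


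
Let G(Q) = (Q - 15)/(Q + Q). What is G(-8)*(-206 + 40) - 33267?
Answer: -268045/8 ≈ -33506.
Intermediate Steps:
G(Q) = (-15 + Q)/(2*Q) (G(Q) = (-15 + Q)/((2*Q)) = (-15 + Q)*(1/(2*Q)) = (-15 + Q)/(2*Q))
G(-8)*(-206 + 40) - 33267 = ((1/2)*(-15 - 8)/(-8))*(-206 + 40) - 33267 = ((1/2)*(-1/8)*(-23))*(-166) - 33267 = (23/16)*(-166) - 33267 = -1909/8 - 33267 = -268045/8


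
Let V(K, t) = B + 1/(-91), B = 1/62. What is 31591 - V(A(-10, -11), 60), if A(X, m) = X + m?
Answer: 178236393/5642 ≈ 31591.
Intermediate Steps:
B = 1/62 ≈ 0.016129
V(K, t) = 29/5642 (V(K, t) = 1/62 + 1/(-91) = 1/62 - 1/91 = 29/5642)
31591 - V(A(-10, -11), 60) = 31591 - 1*29/5642 = 31591 - 29/5642 = 178236393/5642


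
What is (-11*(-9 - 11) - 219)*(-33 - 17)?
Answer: -50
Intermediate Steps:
(-11*(-9 - 11) - 219)*(-33 - 17) = (-11*(-20) - 219)*(-50) = (220 - 219)*(-50) = 1*(-50) = -50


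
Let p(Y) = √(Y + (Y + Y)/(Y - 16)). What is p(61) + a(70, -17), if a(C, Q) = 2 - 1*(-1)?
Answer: 3 + √14335/15 ≈ 10.982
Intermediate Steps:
a(C, Q) = 3 (a(C, Q) = 2 + 1 = 3)
p(Y) = √(Y + 2*Y/(-16 + Y)) (p(Y) = √(Y + (2*Y)/(-16 + Y)) = √(Y + 2*Y/(-16 + Y)))
p(61) + a(70, -17) = √(61*(-14 + 61)/(-16 + 61)) + 3 = √(61*47/45) + 3 = √(61*(1/45)*47) + 3 = √(2867/45) + 3 = √14335/15 + 3 = 3 + √14335/15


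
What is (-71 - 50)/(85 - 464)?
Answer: 121/379 ≈ 0.31926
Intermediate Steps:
(-71 - 50)/(85 - 464) = -121/(-379) = -121*(-1/379) = 121/379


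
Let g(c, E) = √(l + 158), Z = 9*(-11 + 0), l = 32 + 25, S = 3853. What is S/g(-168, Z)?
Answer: 3853*√215/215 ≈ 262.77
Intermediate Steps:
l = 57
Z = -99 (Z = 9*(-11) = -99)
g(c, E) = √215 (g(c, E) = √(57 + 158) = √215)
S/g(-168, Z) = 3853/(√215) = 3853*(√215/215) = 3853*√215/215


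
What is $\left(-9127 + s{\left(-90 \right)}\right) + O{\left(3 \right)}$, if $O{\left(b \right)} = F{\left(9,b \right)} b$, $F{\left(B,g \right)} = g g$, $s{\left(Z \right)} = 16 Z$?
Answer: $-10540$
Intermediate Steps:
$F{\left(B,g \right)} = g^{2}$
$O{\left(b \right)} = b^{3}$ ($O{\left(b \right)} = b^{2} b = b^{3}$)
$\left(-9127 + s{\left(-90 \right)}\right) + O{\left(3 \right)} = \left(-9127 + 16 \left(-90\right)\right) + 3^{3} = \left(-9127 - 1440\right) + 27 = -10567 + 27 = -10540$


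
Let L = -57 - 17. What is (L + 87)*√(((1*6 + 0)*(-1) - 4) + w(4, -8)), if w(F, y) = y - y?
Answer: 13*I*√10 ≈ 41.11*I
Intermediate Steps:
w(F, y) = 0
L = -74
(L + 87)*√(((1*6 + 0)*(-1) - 4) + w(4, -8)) = (-74 + 87)*√(((1*6 + 0)*(-1) - 4) + 0) = 13*√(((6 + 0)*(-1) - 4) + 0) = 13*√((6*(-1) - 4) + 0) = 13*√((-6 - 4) + 0) = 13*√(-10 + 0) = 13*√(-10) = 13*(I*√10) = 13*I*√10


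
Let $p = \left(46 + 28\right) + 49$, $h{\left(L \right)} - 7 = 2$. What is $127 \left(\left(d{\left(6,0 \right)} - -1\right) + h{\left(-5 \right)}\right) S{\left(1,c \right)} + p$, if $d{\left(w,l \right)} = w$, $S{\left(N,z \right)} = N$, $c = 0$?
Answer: $2155$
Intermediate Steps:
$h{\left(L \right)} = 9$ ($h{\left(L \right)} = 7 + 2 = 9$)
$p = 123$ ($p = 74 + 49 = 123$)
$127 \left(\left(d{\left(6,0 \right)} - -1\right) + h{\left(-5 \right)}\right) S{\left(1,c \right)} + p = 127 \left(\left(6 - -1\right) + 9\right) 1 + 123 = 127 \left(\left(6 + 1\right) + 9\right) 1 + 123 = 127 \left(7 + 9\right) 1 + 123 = 127 \cdot 16 \cdot 1 + 123 = 127 \cdot 16 + 123 = 2032 + 123 = 2155$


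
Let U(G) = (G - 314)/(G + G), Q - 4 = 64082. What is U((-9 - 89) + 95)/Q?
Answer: 317/384516 ≈ 0.00082441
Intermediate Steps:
Q = 64086 (Q = 4 + 64082 = 64086)
U(G) = (-314 + G)/(2*G) (U(G) = (-314 + G)/((2*G)) = (-314 + G)*(1/(2*G)) = (-314 + G)/(2*G))
U((-9 - 89) + 95)/Q = ((-314 + ((-9 - 89) + 95))/(2*((-9 - 89) + 95)))/64086 = ((-314 + (-98 + 95))/(2*(-98 + 95)))*(1/64086) = ((½)*(-314 - 3)/(-3))*(1/64086) = ((½)*(-⅓)*(-317))*(1/64086) = (317/6)*(1/64086) = 317/384516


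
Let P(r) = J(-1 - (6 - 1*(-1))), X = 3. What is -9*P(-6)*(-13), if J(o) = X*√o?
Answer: 702*I*√2 ≈ 992.78*I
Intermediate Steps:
J(o) = 3*√o
P(r) = 6*I*√2 (P(r) = 3*√(-1 - (6 - 1*(-1))) = 3*√(-1 - (6 + 1)) = 3*√(-1 - 1*7) = 3*√(-1 - 7) = 3*√(-8) = 3*(2*I*√2) = 6*I*√2)
-9*P(-6)*(-13) = -54*I*√2*(-13) = 702*I*√2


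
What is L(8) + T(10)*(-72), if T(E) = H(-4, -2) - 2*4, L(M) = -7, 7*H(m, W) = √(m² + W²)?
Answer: 569 - 144*√5/7 ≈ 523.00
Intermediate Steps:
H(m, W) = √(W² + m²)/7 (H(m, W) = √(m² + W²)/7 = √(W² + m²)/7)
T(E) = -8 + 2*√5/7 (T(E) = √((-2)² + (-4)²)/7 - 2*4 = √(4 + 16)/7 - 8 = √20/7 - 8 = (2*√5)/7 - 8 = 2*√5/7 - 8 = -8 + 2*√5/7)
L(8) + T(10)*(-72) = -7 + (-8 + 2*√5/7)*(-72) = -7 + (576 - 144*√5/7) = 569 - 144*√5/7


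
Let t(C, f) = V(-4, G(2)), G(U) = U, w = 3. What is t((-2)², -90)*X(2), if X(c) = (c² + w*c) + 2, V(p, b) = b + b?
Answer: 48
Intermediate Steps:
V(p, b) = 2*b
t(C, f) = 4 (t(C, f) = 2*2 = 4)
X(c) = 2 + c² + 3*c (X(c) = (c² + 3*c) + 2 = 2 + c² + 3*c)
t((-2)², -90)*X(2) = 4*(2 + 2² + 3*2) = 4*(2 + 4 + 6) = 4*12 = 48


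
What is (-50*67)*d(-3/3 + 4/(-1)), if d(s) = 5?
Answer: -16750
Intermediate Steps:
(-50*67)*d(-3/3 + 4/(-1)) = -50*67*5 = -3350*5 = -16750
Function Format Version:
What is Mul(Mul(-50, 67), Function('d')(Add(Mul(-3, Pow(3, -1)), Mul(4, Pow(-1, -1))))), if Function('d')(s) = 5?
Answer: -16750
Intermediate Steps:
Mul(Mul(-50, 67), Function('d')(Add(Mul(-3, Pow(3, -1)), Mul(4, Pow(-1, -1))))) = Mul(Mul(-50, 67), 5) = Mul(-3350, 5) = -16750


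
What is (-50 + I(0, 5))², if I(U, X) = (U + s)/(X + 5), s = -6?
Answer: 64009/25 ≈ 2560.4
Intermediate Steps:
I(U, X) = (-6 + U)/(5 + X) (I(U, X) = (U - 6)/(X + 5) = (-6 + U)/(5 + X))
(-50 + I(0, 5))² = (-50 + (-6 + 0)/(5 + 5))² = (-50 - 6/10)² = (-50 + (⅒)*(-6))² = (-50 - ⅗)² = (-253/5)² = 64009/25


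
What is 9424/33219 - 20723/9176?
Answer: -601922713/304817544 ≈ -1.9747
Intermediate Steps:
9424/33219 - 20723/9176 = -601922713/304817544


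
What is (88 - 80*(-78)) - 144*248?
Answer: -29384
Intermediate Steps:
(88 - 80*(-78)) - 144*248 = (88 + 6240) - 1*35712 = 6328 - 35712 = -29384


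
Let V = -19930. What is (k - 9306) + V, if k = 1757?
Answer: -27479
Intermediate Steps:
(k - 9306) + V = (1757 - 9306) - 19930 = -7549 - 19930 = -27479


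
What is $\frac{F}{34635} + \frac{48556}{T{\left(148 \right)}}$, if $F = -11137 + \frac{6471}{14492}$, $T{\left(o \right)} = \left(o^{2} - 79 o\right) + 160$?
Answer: $\frac{5674446679111}{1301505579060} \approx 4.3599$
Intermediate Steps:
$T{\left(o \right)} = 160 + o^{2} - 79 o$
$F = - \frac{161390933}{14492}$ ($F = -11137 + 6471 \cdot \frac{1}{14492} = -11137 + \frac{6471}{14492} = - \frac{161390933}{14492} \approx -11137.0$)
$\frac{F}{34635} + \frac{48556}{T{\left(148 \right)}} = - \frac{161390933}{14492 \cdot 34635} + \frac{48556}{160 + 148^{2} - 11692} = \left(- \frac{161390933}{14492}\right) \frac{1}{34635} + \frac{48556}{160 + 21904 - 11692} = - \frac{161390933}{501930420} + \frac{48556}{10372} = - \frac{161390933}{501930420} + 48556 \cdot \frac{1}{10372} = - \frac{161390933}{501930420} + \frac{12139}{2593} = \frac{5674446679111}{1301505579060}$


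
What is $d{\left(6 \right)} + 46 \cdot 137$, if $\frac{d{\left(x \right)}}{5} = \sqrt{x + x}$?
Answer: $6302 + 10 \sqrt{3} \approx 6319.3$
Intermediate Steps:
$d{\left(x \right)} = 5 \sqrt{2} \sqrt{x}$ ($d{\left(x \right)} = 5 \sqrt{x + x} = 5 \sqrt{2 x} = 5 \sqrt{2} \sqrt{x}$)
$d{\left(6 \right)} + 46 \cdot 137 = 5 \sqrt{2} \sqrt{6} + 46 \cdot 137 = 10 \sqrt{3} + 6302 = 6302 + 10 \sqrt{3}$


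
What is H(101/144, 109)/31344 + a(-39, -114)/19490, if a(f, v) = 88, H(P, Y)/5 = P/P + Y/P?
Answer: 909001561/30850175280 ≈ 0.029465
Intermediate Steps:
H(P, Y) = 5 + 5*Y/P (H(P, Y) = 5*(P/P + Y/P) = 5*(1 + Y/P) = 5 + 5*Y/P)
H(101/144, 109)/31344 + a(-39, -114)/19490 = (5 + 5*109/(101/144))/31344 + 88/19490 = (5 + 5*109/(101*(1/144)))*(1/31344) + 88*(1/19490) = (5 + 5*109/(101/144))*(1/31344) + 44/9745 = (5 + 5*109*(144/101))*(1/31344) + 44/9745 = (5 + 78480/101)*(1/31344) + 44/9745 = (78985/101)*(1/31344) + 44/9745 = 78985/3165744 + 44/9745 = 909001561/30850175280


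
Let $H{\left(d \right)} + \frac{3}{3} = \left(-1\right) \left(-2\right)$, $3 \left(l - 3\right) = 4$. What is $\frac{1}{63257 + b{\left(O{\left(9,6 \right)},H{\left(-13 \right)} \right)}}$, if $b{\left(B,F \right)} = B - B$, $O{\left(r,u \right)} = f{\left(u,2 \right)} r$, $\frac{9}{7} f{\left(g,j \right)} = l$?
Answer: $\frac{1}{63257} \approx 1.5809 \cdot 10^{-5}$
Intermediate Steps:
$l = \frac{13}{3}$ ($l = 3 + \frac{1}{3} \cdot 4 = 3 + \frac{4}{3} = \frac{13}{3} \approx 4.3333$)
$f{\left(g,j \right)} = \frac{91}{27}$ ($f{\left(g,j \right)} = \frac{7}{9} \cdot \frac{13}{3} = \frac{91}{27}$)
$H{\left(d \right)} = 1$ ($H{\left(d \right)} = -1 - -2 = -1 + 2 = 1$)
$O{\left(r,u \right)} = \frac{91 r}{27}$
$b{\left(B,F \right)} = 0$
$\frac{1}{63257 + b{\left(O{\left(9,6 \right)},H{\left(-13 \right)} \right)}} = \frac{1}{63257 + 0} = \frac{1}{63257}$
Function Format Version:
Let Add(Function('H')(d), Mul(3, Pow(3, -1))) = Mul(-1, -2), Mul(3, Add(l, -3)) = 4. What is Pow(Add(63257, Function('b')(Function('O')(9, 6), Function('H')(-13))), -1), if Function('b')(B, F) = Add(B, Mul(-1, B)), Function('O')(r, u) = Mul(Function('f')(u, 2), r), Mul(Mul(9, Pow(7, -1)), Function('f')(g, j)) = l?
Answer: Rational(1, 63257) ≈ 1.5809e-5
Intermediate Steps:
l = Rational(13, 3) (l = Add(3, Mul(Rational(1, 3), 4)) = Add(3, Rational(4, 3)) = Rational(13, 3) ≈ 4.3333)
Function('f')(g, j) = Rational(91, 27) (Function('f')(g, j) = Mul(Rational(7, 9), Rational(13, 3)) = Rational(91, 27))
Function('H')(d) = 1 (Function('H')(d) = Add(-1, Mul(-1, -2)) = Add(-1, 2) = 1)
Function('O')(r, u) = Mul(Rational(91, 27), r)
Function('b')(B, F) = 0
Pow(Add(63257, Function('b')(Function('O')(9, 6), Function('H')(-13))), -1) = Pow(Add(63257, 0), -1) = Pow(63257, -1) = Rational(1, 63257)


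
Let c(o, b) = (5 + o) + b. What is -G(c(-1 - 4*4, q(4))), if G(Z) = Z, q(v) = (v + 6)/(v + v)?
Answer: 43/4 ≈ 10.750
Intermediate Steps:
q(v) = (6 + v)/(2*v) (q(v) = (6 + v)/((2*v)) = (6 + v)*(1/(2*v)) = (6 + v)/(2*v))
c(o, b) = 5 + b + o
-G(c(-1 - 4*4, q(4))) = -(5 + (1/2)*(6 + 4)/4 + (-1 - 4*4)) = -(5 + (1/2)*(1/4)*10 + (-1 - 16)) = -(5 + 5/4 - 17) = -1*(-43/4) = 43/4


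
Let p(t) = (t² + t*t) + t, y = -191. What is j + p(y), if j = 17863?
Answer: 90634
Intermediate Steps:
p(t) = t + 2*t² (p(t) = (t² + t²) + t = 2*t² + t = t + 2*t²)
j + p(y) = 17863 - 191*(1 + 2*(-191)) = 17863 - 191*(1 - 382) = 17863 - 191*(-381) = 17863 + 72771 = 90634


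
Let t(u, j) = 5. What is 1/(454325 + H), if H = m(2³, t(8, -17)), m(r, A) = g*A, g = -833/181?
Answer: 181/82228660 ≈ 2.2012e-6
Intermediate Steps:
g = -833/181 (g = -833*1/181 = -833/181 ≈ -4.6022)
m(r, A) = -833*A/181
H = -4165/181 (H = -833/181*5 = -4165/181 ≈ -23.011)
1/(454325 + H) = 1/(454325 - 4165/181) = 1/(82228660/181) = 181/82228660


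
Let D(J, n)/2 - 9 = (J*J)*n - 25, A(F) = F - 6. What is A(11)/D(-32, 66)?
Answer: 5/135136 ≈ 3.7000e-5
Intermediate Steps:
A(F) = -6 + F
D(J, n) = -32 + 2*n*J² (D(J, n) = 18 + 2*((J*J)*n - 25) = 18 + 2*(J²*n - 25) = 18 + 2*(n*J² - 25) = 18 + 2*(-25 + n*J²) = 18 + (-50 + 2*n*J²) = -32 + 2*n*J²)
A(11)/D(-32, 66) = (-6 + 11)/(-32 + 2*66*(-32)²) = 5/(-32 + 2*66*1024) = 5/(-32 + 135168) = 5/135136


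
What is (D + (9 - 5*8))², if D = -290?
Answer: 103041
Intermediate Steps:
(D + (9 - 5*8))² = (-290 + (9 - 5*8))² = (-290 + (9 - 40))² = (-290 - 31)² = (-321)² = 103041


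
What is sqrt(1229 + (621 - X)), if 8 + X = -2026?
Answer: 2*sqrt(971) ≈ 62.322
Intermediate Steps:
X = -2034 (X = -8 - 2026 = -2034)
sqrt(1229 + (621 - X)) = sqrt(1229 + (621 - 1*(-2034))) = sqrt(1229 + (621 + 2034)) = sqrt(1229 + 2655) = sqrt(3884) = 2*sqrt(971)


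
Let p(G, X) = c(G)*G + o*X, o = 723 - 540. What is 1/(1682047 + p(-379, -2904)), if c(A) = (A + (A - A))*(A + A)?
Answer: -1/107729263 ≈ -9.2825e-9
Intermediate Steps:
o = 183
c(A) = 2*A² (c(A) = (A + 0)*(2*A) = A*(2*A) = 2*A²)
p(G, X) = 2*G³ + 183*X (p(G, X) = (2*G²)*G + 183*X = 2*G³ + 183*X)
1/(1682047 + p(-379, -2904)) = 1/(1682047 + (2*(-379)³ + 183*(-2904))) = 1/(1682047 + (2*(-54439939) - 531432)) = 1/(1682047 + (-108879878 - 531432)) = 1/(1682047 - 109411310) = 1/(-107729263) = -1/107729263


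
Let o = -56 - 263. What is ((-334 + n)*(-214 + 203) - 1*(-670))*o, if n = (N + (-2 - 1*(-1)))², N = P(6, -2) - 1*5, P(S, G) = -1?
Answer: -1213795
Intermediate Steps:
N = -6 (N = -1 - 1*5 = -1 - 5 = -6)
o = -319
n = 49 (n = (-6 + (-2 - 1*(-1)))² = (-6 + (-2 + 1))² = (-6 - 1)² = (-7)² = 49)
((-334 + n)*(-214 + 203) - 1*(-670))*o = ((-334 + 49)*(-214 + 203) - 1*(-670))*(-319) = (-285*(-11) + 670)*(-319) = (3135 + 670)*(-319) = 3805*(-319) = -1213795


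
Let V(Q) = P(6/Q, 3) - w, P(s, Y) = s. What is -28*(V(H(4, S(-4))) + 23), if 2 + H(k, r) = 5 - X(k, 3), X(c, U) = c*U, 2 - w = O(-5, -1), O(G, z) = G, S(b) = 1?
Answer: -1288/3 ≈ -429.33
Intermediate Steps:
w = 7 (w = 2 - 1*(-5) = 2 + 5 = 7)
X(c, U) = U*c
H(k, r) = 3 - 3*k (H(k, r) = -2 + (5 - 3*k) = 3 - 3*k)
V(Q) = -7 + 6/Q (V(Q) = 6/Q - 1*7 = 6/Q - 7 = -7 + 6/Q)
-28*(V(H(4, S(-4))) + 23) = -28*((-7 + 6/(3 - 3*4)) + 23) = -28*((-7 + 6/(3 - 12)) + 23) = -28*((-7 + 6/(-9)) + 23) = -28*((-7 + 6*(-⅑)) + 23) = -28*((-7 - ⅔) + 23) = -28*(-23/3 + 23) = -28*46/3 = -1288/3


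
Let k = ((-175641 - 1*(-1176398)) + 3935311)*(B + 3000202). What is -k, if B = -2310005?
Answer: -3406859325396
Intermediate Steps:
k = 3406859325396 (k = ((-175641 - 1*(-1176398)) + 3935311)*(-2310005 + 3000202) = ((-175641 + 1176398) + 3935311)*690197 = (1000757 + 3935311)*690197 = 4936068*690197 = 3406859325396)
-k = -1*3406859325396 = -3406859325396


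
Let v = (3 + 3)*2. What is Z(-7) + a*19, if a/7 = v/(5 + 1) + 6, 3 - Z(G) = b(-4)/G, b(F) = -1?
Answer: 7468/7 ≈ 1066.9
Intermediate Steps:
v = 12 (v = 6*2 = 12)
Z(G) = 3 + 1/G (Z(G) = 3 - (-1)/G = 3 + 1/G)
a = 56 (a = 7*(12/(5 + 1) + 6) = 7*(12/6 + 6) = 7*(12*(⅙) + 6) = 7*(2 + 6) = 7*8 = 56)
Z(-7) + a*19 = (3 + 1/(-7)) + 56*19 = (3 - ⅐) + 1064 = 20/7 + 1064 = 7468/7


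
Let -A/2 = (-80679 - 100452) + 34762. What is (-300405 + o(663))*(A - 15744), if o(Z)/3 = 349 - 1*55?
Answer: -82966073862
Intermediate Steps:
o(Z) = 882 (o(Z) = 3*(349 - 1*55) = 3*(349 - 55) = 3*294 = 882)
A = 292738 (A = -2*((-80679 - 100452) + 34762) = -2*(-181131 + 34762) = -2*(-146369) = 292738)
(-300405 + o(663))*(A - 15744) = (-300405 + 882)*(292738 - 15744) = -299523*276994 = -82966073862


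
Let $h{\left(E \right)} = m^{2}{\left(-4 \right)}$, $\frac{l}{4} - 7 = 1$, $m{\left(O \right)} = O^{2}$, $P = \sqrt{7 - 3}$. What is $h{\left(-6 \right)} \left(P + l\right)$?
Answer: $8704$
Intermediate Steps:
$P = 2$ ($P = \sqrt{4} = 2$)
$l = 32$ ($l = 28 + 4 \cdot 1 = 28 + 4 = 32$)
$h{\left(E \right)} = 256$ ($h{\left(E \right)} = \left(\left(-4\right)^{2}\right)^{2} = 16^{2} = 256$)
$h{\left(-6 \right)} \left(P + l\right) = 256 \left(2 + 32\right) = 256 \cdot 34 = 8704$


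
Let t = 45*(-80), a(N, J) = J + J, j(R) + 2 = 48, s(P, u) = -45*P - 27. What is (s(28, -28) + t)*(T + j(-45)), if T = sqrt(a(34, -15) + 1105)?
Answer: -224802 - 24435*sqrt(43) ≈ -3.8503e+5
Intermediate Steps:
s(P, u) = -27 - 45*P
j(R) = 46 (j(R) = -2 + 48 = 46)
a(N, J) = 2*J
T = 5*sqrt(43) (T = sqrt(2*(-15) + 1105) = sqrt(-30 + 1105) = sqrt(1075) = 5*sqrt(43) ≈ 32.787)
t = -3600
(s(28, -28) + t)*(T + j(-45)) = ((-27 - 45*28) - 3600)*(5*sqrt(43) + 46) = ((-27 - 1260) - 3600)*(46 + 5*sqrt(43)) = (-1287 - 3600)*(46 + 5*sqrt(43)) = -4887*(46 + 5*sqrt(43)) = -224802 - 24435*sqrt(43)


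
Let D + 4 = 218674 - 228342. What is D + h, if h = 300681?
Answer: 291009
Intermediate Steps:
D = -9672 (D = -4 + (218674 - 228342) = -4 - 9668 = -9672)
D + h = -9672 + 300681 = 291009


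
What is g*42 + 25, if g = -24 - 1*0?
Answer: -983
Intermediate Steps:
g = -24 (g = -24 + 0 = -24)
g*42 + 25 = -24*42 + 25 = -1008 + 25 = -983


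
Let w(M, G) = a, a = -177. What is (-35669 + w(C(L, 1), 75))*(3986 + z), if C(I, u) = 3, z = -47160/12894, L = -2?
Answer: -306772003684/2149 ≈ -1.4275e+8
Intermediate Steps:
z = -7860/2149 (z = -47160*1/12894 = -7860/2149 ≈ -3.6575)
w(M, G) = -177
(-35669 + w(C(L, 1), 75))*(3986 + z) = (-35669 - 177)*(3986 - 7860/2149) = -35846*8558054/2149 = -306772003684/2149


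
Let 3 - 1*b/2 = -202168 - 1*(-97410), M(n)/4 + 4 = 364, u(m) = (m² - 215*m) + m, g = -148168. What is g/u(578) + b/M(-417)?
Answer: 2741774419/18935280 ≈ 144.80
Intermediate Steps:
u(m) = m² - 214*m
M(n) = 1440 (M(n) = -16 + 4*364 = -16 + 1456 = 1440)
b = 209522 (b = 6 - 2*(-202168 - 1*(-97410)) = 6 - 2*(-202168 + 97410) = 6 - 2*(-104758) = 6 + 209516 = 209522)
g/u(578) + b/M(-417) = -148168*1/(578*(-214 + 578)) + 209522/1440 = -148168/(578*364) + 209522*(1/1440) = -148168/210392 + 104761/720 = -148168*1/210392 + 104761/720 = -18521/26299 + 104761/720 = 2741774419/18935280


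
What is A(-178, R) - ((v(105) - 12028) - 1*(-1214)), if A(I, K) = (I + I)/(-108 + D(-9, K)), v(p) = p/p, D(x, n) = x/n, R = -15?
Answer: 5808361/537 ≈ 10816.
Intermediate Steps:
v(p) = 1
A(I, K) = 2*I/(-108 - 9/K) (A(I, K) = (I + I)/(-108 - 9/K) = (2*I)/(-108 - 9/K) = 2*I/(-108 - 9/K))
A(-178, R) - ((v(105) - 12028) - 1*(-1214)) = -2*(-178)*(-15)/(9 + 108*(-15)) - ((1 - 12028) - 1*(-1214)) = -2*(-178)*(-15)/(9 - 1620) - (-12027 + 1214) = -2*(-178)*(-15)/(-1611) - 1*(-10813) = -2*(-178)*(-15)*(-1/1611) + 10813 = 1780/537 + 10813 = 5808361/537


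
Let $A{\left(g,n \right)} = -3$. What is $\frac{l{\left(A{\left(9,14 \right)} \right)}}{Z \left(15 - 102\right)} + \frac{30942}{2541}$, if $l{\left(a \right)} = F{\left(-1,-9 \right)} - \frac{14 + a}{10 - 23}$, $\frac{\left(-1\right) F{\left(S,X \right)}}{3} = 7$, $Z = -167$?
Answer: $\frac{1947855464}{159978819} \approx 12.176$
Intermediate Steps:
$F{\left(S,X \right)} = -21$ ($F{\left(S,X \right)} = \left(-3\right) 7 = -21$)
$l{\left(a \right)} = - \frac{259}{13} + \frac{a}{13}$ ($l{\left(a \right)} = -21 - \frac{14 + a}{10 - 23} = -21 - \frac{14 + a}{-13} = -21 - \left(14 + a\right) \left(- \frac{1}{13}\right) = -21 - \left(- \frac{14}{13} - \frac{a}{13}\right) = -21 + \left(\frac{14}{13} + \frac{a}{13}\right) = - \frac{259}{13} + \frac{a}{13}$)
$\frac{l{\left(A{\left(9,14 \right)} \right)}}{Z \left(15 - 102\right)} + \frac{30942}{2541} = \frac{- \frac{259}{13} + \frac{1}{13} \left(-3\right)}{\left(-167\right) \left(15 - 102\right)} + \frac{30942}{2541} = \frac{- \frac{259}{13} - \frac{3}{13}}{\left(-167\right) \left(-87\right)} + 30942 \cdot \frac{1}{2541} = - \frac{262}{13 \cdot 14529} + \frac{10314}{847} = \left(- \frac{262}{13}\right) \frac{1}{14529} + \frac{10314}{847} = - \frac{262}{188877} + \frac{10314}{847} = \frac{1947855464}{159978819}$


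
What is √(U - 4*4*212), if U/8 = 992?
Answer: 8*√71 ≈ 67.409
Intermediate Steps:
U = 7936 (U = 8*992 = 7936)
√(U - 4*4*212) = √(7936 - 4*4*212) = √(7936 - 16*212) = √(7936 - 3392) = √4544 = 8*√71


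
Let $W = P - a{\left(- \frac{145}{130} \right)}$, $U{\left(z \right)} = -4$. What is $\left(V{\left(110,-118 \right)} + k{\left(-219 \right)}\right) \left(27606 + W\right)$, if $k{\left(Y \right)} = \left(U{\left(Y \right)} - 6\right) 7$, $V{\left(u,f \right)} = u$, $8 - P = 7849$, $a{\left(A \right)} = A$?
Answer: $\frac{10278380}{13} \approx 7.9065 \cdot 10^{5}$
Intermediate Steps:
$P = -7841$ ($P = 8 - 7849 = -7841$)
$k{\left(Y \right)} = -70$ ($k{\left(Y \right)} = \left(-4 - 6\right) 7 = \left(-10\right) 7 = -70$)
$W = - \frac{203837}{26}$ ($W = -7841 - - \frac{145}{130} = -7841 - \left(-145\right) \frac{1}{130} = -7841 - - \frac{29}{26} = -7841 + \frac{29}{26} = - \frac{203837}{26} \approx -7839.9$)
$\left(V{\left(110,-118 \right)} + k{\left(-219 \right)}\right) \left(27606 + W\right) = \left(110 - 70\right) \left(27606 - \frac{203837}{26}\right) = 40 \cdot \frac{513919}{26} = \frac{10278380}{13}$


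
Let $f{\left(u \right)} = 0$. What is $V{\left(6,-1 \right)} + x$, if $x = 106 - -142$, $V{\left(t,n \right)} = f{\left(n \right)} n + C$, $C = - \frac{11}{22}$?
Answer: $\frac{495}{2} \approx 247.5$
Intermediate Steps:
$C = - \frac{1}{2}$ ($C = \left(-11\right) \frac{1}{22} = - \frac{1}{2} \approx -0.5$)
$V{\left(t,n \right)} = - \frac{1}{2}$ ($V{\left(t,n \right)} = 0 n - \frac{1}{2} = 0 - \frac{1}{2} = - \frac{1}{2}$)
$x = 248$ ($x = 106 + 142 = 248$)
$V{\left(6,-1 \right)} + x = - \frac{1}{2} + 248 = \frac{495}{2}$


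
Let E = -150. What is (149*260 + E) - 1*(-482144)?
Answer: 520734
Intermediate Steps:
(149*260 + E) - 1*(-482144) = (149*260 - 150) - 1*(-482144) = (38740 - 150) + 482144 = 38590 + 482144 = 520734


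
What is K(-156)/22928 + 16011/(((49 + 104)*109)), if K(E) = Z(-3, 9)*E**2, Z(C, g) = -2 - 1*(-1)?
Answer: -269106/2655349 ≈ -0.10134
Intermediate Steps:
Z(C, g) = -1 (Z(C, g) = -2 + 1 = -1)
K(E) = -E**2
K(-156)/22928 + 16011/(((49 + 104)*109)) = -1*(-156)**2/22928 + 16011/(((49 + 104)*109)) = -1*24336*(1/22928) + 16011/((153*109)) = -24336*1/22928 + 16011/16677 = -1521/1433 + 16011*(1/16677) = -1521/1433 + 1779/1853 = -269106/2655349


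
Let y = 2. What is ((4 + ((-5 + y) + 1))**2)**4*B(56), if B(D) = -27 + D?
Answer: 7424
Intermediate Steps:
((4 + ((-5 + y) + 1))**2)**4*B(56) = ((4 + ((-5 + 2) + 1))**2)**4*(-27 + 56) = ((4 + (-3 + 1))**2)**4*29 = ((4 - 2)**2)**4*29 = (2**2)**4*29 = 4**4*29 = 256*29 = 7424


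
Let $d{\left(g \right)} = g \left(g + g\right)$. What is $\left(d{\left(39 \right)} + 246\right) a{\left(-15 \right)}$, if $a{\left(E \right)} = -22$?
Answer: $-72336$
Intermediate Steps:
$d{\left(g \right)} = 2 g^{2}$ ($d{\left(g \right)} = g 2 g = 2 g^{2}$)
$\left(d{\left(39 \right)} + 246\right) a{\left(-15 \right)} = \left(2 \cdot 39^{2} + 246\right) \left(-22\right) = \left(2 \cdot 1521 + 246\right) \left(-22\right) = \left(3042 + 246\right) \left(-22\right) = 3288 \left(-22\right) = -72336$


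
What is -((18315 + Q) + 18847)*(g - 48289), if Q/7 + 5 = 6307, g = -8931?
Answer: 4650612720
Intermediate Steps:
Q = 44114 (Q = -35 + 7*6307 = -35 + 44149 = 44114)
-((18315 + Q) + 18847)*(g - 48289) = -((18315 + 44114) + 18847)*(-8931 - 48289) = -(62429 + 18847)*(-57220) = -81276*(-57220) = -1*(-4650612720) = 4650612720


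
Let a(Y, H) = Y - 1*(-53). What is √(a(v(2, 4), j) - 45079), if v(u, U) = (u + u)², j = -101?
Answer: I*√45010 ≈ 212.16*I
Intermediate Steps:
v(u, U) = 4*u² (v(u, U) = (2*u)² = 4*u²)
a(Y, H) = 53 + Y (a(Y, H) = Y + 53 = 53 + Y)
√(a(v(2, 4), j) - 45079) = √((53 + 4*2²) - 45079) = √((53 + 4*4) - 45079) = √((53 + 16) - 45079) = √(69 - 45079) = √(-45010) = I*√45010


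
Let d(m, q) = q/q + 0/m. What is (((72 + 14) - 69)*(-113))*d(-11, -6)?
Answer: -1921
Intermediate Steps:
d(m, q) = 1 (d(m, q) = 1 + 0 = 1)
(((72 + 14) - 69)*(-113))*d(-11, -6) = (((72 + 14) - 69)*(-113))*1 = ((86 - 69)*(-113))*1 = (17*(-113))*1 = -1921*1 = -1921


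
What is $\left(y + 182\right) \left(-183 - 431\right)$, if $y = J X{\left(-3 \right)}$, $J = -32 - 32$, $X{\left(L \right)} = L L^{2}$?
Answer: $-1172740$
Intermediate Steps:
$X{\left(L \right)} = L^{3}$
$J = -64$
$y = 1728$ ($y = - 64 \left(-3\right)^{3} = \left(-64\right) \left(-27\right) = 1728$)
$\left(y + 182\right) \left(-183 - 431\right) = \left(1728 + 182\right) \left(-183 - 431\right) = 1910 \left(-614\right) = -1172740$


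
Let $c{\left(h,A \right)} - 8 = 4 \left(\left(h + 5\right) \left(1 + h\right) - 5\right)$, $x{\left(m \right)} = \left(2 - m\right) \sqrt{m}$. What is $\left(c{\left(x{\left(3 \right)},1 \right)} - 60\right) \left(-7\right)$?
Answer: $280 + 168 \sqrt{3} \approx 570.98$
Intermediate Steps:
$x{\left(m \right)} = \sqrt{m} \left(2 - m\right)$
$c{\left(h,A \right)} = -12 + 4 \left(1 + h\right) \left(5 + h\right)$ ($c{\left(h,A \right)} = 8 + 4 \left(\left(h + 5\right) \left(1 + h\right) - 5\right) = 8 + 4 \left(\left(5 + h\right) \left(1 + h\right) - 5\right) = 8 + 4 \left(\left(1 + h\right) \left(5 + h\right) - 5\right) = 8 + 4 \left(-5 + \left(1 + h\right) \left(5 + h\right)\right) = 8 + \left(-20 + 4 \left(1 + h\right) \left(5 + h\right)\right) = -12 + 4 \left(1 + h\right) \left(5 + h\right)$)
$\left(c{\left(x{\left(3 \right)},1 \right)} - 60\right) \left(-7\right) = \left(\left(8 + 4 \left(\sqrt{3} \left(2 - 3\right)\right)^{2} + 24 \sqrt{3} \left(2 - 3\right)\right) - 60\right) \left(-7\right) = \left(\left(8 + 4 \left(\sqrt{3} \left(-1\right)\right)^{2} + 24 \sqrt{3} \left(-1\right)\right) - 60\right) \left(-7\right) = \left(\left(8 + 4 \left(- \sqrt{3}\right)^{2} + 24 \left(- \sqrt{3}\right)\right) - 60\right) \left(-7\right) = \left(\left(8 + 4 \cdot 3 - 24 \sqrt{3}\right) - 60\right) \left(-7\right) = \left(\left(8 + 12 - 24 \sqrt{3}\right) - 60\right) \left(-7\right) = \left(\left(20 - 24 \sqrt{3}\right) - 60\right) \left(-7\right) = \left(-40 - 24 \sqrt{3}\right) \left(-7\right) = 280 + 168 \sqrt{3}$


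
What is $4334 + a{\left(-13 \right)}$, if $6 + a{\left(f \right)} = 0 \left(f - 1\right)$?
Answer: $4328$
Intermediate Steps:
$a{\left(f \right)} = -6$ ($a{\left(f \right)} = -6 + 0 \left(f - 1\right) = -6 + 0 \left(-1 + f\right) = -6 + 0 = -6$)
$4334 + a{\left(-13 \right)} = 4334 - 6 = 4328$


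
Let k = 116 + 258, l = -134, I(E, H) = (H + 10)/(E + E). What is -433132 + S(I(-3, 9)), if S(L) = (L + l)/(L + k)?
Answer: -963719523/2225 ≈ -4.3313e+5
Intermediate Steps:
I(E, H) = (10 + H)/(2*E) (I(E, H) = (10 + H)/((2*E)) = (10 + H)*(1/(2*E)) = (10 + H)/(2*E))
k = 374
S(L) = (-134 + L)/(374 + L) (S(L) = (L - 134)/(L + 374) = (-134 + L)/(374 + L))
-433132 + S(I(-3, 9)) = -433132 + (-134 + (1/2)*(10 + 9)/(-3))/(374 + (1/2)*(10 + 9)/(-3)) = -433132 + (-134 + (1/2)*(-1/3)*19)/(374 + (1/2)*(-1/3)*19) = -433132 + (-134 - 19/6)/(374 - 19/6) = -433132 - 823/6/(2225/6) = -433132 + (6/2225)*(-823/6) = -433132 - 823/2225 = -963719523/2225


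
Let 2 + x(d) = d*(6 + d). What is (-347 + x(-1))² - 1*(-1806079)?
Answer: 1931395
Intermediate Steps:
x(d) = -2 + d*(6 + d)
(-347 + x(-1))² - 1*(-1806079) = (-347 + (-2 + (-1)² + 6*(-1)))² - 1*(-1806079) = (-347 + (-2 + 1 - 6))² + 1806079 = (-347 - 7)² + 1806079 = (-354)² + 1806079 = 125316 + 1806079 = 1931395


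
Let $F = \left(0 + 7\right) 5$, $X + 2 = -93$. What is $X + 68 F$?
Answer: $2285$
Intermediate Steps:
$X = -95$ ($X = -2 - 93 = -95$)
$F = 35$ ($F = 7 \cdot 5 = 35$)
$X + 68 F = -95 + 68 \cdot 35 = -95 + 2380 = 2285$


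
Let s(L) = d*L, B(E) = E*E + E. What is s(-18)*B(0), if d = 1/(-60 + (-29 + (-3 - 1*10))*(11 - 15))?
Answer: 0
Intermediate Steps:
d = 1/108 (d = 1/(-60 + (-29 + (-3 - 10))*(-4)) = 1/(-60 + (-29 - 13)*(-4)) = 1/(-60 - 42*(-4)) = 1/(-60 + 168) = 1/108 ≈ 0.0092593)
B(E) = E + E² (B(E) = E² + E = E + E²)
s(L) = L/108
s(-18)*B(0) = ((1/108)*(-18))*(0*(1 + 0)) = -0 = -⅙*0 = 0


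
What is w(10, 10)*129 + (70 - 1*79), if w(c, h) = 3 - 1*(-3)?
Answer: 765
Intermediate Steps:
w(c, h) = 6 (w(c, h) = 3 + 3 = 6)
w(10, 10)*129 + (70 - 1*79) = 6*129 + (70 - 1*79) = 774 + (70 - 79) = 774 - 9 = 765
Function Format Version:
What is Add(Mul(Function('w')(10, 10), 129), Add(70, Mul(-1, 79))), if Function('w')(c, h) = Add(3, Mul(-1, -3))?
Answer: 765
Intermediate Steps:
Function('w')(c, h) = 6 (Function('w')(c, h) = Add(3, 3) = 6)
Add(Mul(Function('w')(10, 10), 129), Add(70, Mul(-1, 79))) = Add(Mul(6, 129), Add(70, Mul(-1, 79))) = Add(774, Add(70, -79)) = Add(774, -9) = 765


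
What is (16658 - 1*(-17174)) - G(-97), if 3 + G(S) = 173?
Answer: 33662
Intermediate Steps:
G(S) = 170 (G(S) = -3 + 173 = 170)
(16658 - 1*(-17174)) - G(-97) = (16658 - 1*(-17174)) - 1*170 = (16658 + 17174) - 170 = 33832 - 170 = 33662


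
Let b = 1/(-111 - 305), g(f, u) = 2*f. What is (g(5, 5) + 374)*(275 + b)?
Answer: 1372788/13 ≈ 1.0560e+5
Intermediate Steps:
b = -1/416 (b = 1/(-416) = -1/416 ≈ -0.0024038)
(g(5, 5) + 374)*(275 + b) = (2*5 + 374)*(275 - 1/416) = (10 + 374)*(114399/416) = 384*(114399/416) = 1372788/13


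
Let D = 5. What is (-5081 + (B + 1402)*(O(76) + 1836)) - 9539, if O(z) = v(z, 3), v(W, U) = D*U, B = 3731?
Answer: 9486563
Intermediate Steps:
v(W, U) = 5*U
O(z) = 15 (O(z) = 5*3 = 15)
(-5081 + (B + 1402)*(O(76) + 1836)) - 9539 = (-5081 + (3731 + 1402)*(15 + 1836)) - 9539 = (-5081 + 5133*1851) - 9539 = (-5081 + 9501183) - 9539 = 9496102 - 9539 = 9486563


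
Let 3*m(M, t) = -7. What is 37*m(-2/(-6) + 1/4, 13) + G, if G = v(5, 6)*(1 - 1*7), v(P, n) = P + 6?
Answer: -457/3 ≈ -152.33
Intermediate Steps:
v(P, n) = 6 + P
m(M, t) = -7/3 (m(M, t) = (⅓)*(-7) = -7/3)
G = -66 (G = (6 + 5)*(1 - 1*7) = 11*(1 - 7) = 11*(-6) = -66)
37*m(-2/(-6) + 1/4, 13) + G = 37*(-7/3) - 66 = -259/3 - 66 = -457/3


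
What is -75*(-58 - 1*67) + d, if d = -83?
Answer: 9292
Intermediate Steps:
-75*(-58 - 1*67) + d = -75*(-58 - 1*67) - 83 = -75*(-58 - 67) - 83 = -75*(-125) - 83 = 9375 - 83 = 9292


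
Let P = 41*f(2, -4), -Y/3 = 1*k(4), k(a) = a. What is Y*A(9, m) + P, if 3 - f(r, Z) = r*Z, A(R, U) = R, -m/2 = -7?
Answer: 343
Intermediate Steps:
m = 14 (m = -2*(-7) = 14)
Y = -12 (Y = -3*4 = -12)
f(r, Z) = 3 - Z*r (f(r, Z) = 3 - r*Z = 3 - Z*r)
P = 451 (P = 41*(3 - 1*(-4)*2) = 41*(3 + 8) = 41*11 = 451)
Y*A(9, m) + P = -12*9 + 451 = -108 + 451 = 343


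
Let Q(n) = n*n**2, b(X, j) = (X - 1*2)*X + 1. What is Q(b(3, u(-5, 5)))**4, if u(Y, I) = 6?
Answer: 16777216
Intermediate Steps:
b(X, j) = 1 + X*(-2 + X) (b(X, j) = (X - 2)*X + 1 = (-2 + X)*X + 1 = X*(-2 + X) + 1 = 1 + X*(-2 + X))
Q(n) = n**3
Q(b(3, u(-5, 5)))**4 = ((1 + 3**2 - 2*3)**3)**4 = ((1 + 9 - 6)**3)**4 = (4**3)**4 = 64**4 = 16777216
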